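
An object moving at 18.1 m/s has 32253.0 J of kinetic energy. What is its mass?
KE = ½mv² → m = 2KE/v² = 2×32253.0/18.1² = 196.9 kg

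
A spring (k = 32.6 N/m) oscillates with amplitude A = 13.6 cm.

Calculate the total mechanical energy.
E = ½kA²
E = ½kA² = ½×32.6×(0.136)² = 0.3015 J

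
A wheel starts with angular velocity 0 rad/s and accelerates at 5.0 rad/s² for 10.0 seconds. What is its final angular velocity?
ω = ω₀ + αt = 0 + 5.0 × 10.0 = 50.0 rad/s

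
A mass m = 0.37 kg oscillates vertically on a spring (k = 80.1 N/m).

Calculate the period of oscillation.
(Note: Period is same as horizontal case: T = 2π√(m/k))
T = 2π√(m/k) = 2π√(0.37/80.1) = 0.427 s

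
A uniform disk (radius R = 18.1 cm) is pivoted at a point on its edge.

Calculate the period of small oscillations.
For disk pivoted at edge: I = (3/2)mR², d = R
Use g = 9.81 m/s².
I/m = (3/2)R² = 0.04914 m²; d = R = 0.181 m
T = 2π√((3/2)R²/(gR)) = 2π√(3R/(2g)) = 1.045 s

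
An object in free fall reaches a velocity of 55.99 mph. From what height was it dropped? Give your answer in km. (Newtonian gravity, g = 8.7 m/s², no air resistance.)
h = v²/(2g) (with unit conversion) = 0.03601 km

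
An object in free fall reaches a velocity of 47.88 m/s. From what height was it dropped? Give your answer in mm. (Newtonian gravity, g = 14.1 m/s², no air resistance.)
h = v²/(2g) (with unit conversion) = 81290.0 mm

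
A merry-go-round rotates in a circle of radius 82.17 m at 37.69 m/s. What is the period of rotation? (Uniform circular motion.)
T = 2πr/v = 2π×82.17/37.69 = 13.7 s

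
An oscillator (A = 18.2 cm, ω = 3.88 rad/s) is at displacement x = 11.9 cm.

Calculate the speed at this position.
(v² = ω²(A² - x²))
v = ω√(A² − x²) = 3.88×√(0.182² − 0.119²) = 0.5343 m/s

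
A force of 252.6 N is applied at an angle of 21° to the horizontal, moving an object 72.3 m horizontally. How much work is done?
W = Fd cosθ = 252.6×72.3×cos(21°) = 17050.0 J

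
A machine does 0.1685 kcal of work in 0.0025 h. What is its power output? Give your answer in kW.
P = W/t = 705 J / 9 s = 78.33 W = 0.07833 kW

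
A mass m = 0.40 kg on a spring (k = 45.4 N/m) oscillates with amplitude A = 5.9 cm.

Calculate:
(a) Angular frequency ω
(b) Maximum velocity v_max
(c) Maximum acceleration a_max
ω = √(k/m) = √(45.4/0.4) = 10.65 rad/s
v_max = ωA = 10.65×0.059 = 0.6286 m/s
a_max = ω²A = 10.65²×0.059 = 6.696 m/s²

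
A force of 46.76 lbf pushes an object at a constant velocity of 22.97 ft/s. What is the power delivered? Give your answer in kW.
P = Fv = 208 N × 7.001 m/s = 1456 W = 1.456 kW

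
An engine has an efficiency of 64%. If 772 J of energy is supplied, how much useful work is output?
W_out = η × W_in = 0.64 × 772 = 494.08 J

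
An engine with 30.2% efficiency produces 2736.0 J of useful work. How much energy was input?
W_in = W_out/η = 2736.0/0.302 = 9059.6 J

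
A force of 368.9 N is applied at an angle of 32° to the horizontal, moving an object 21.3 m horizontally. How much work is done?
W = Fd cosθ = 368.9×21.3×cos(32°) = 6663.6 J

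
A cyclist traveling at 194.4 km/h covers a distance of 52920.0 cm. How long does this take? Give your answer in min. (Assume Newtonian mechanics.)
t = d/v (with unit conversion) = 0.1633 min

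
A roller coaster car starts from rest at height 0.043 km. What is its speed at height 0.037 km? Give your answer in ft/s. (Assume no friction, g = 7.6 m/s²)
mgh₁ = ½mv₂² + mgh₂ → v₂ = √(2g(h₁−h₂)) = √(2×7.6×(43−37)) = 9.55 m/s = 31.33 ft/s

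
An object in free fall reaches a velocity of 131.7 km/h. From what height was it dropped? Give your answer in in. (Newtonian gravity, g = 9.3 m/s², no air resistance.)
h = v²/(2g) (with unit conversion) = 2833.0 in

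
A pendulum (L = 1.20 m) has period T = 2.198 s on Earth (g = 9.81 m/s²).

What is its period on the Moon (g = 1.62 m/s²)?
T = 2π√(L/g), so T_moon/T_earth = √(g_earth/g_moon)
T_moon = 2π√(1.2/1.62) = 5.408 s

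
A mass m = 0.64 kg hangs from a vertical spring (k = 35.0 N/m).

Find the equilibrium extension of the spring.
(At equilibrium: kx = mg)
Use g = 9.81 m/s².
x_eq = mg/k = 0.64×9.81/35.0 = 0.1794 m = 17.94 cm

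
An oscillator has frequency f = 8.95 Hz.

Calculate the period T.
T = 1/f = 1/8.95 = 0.1117 s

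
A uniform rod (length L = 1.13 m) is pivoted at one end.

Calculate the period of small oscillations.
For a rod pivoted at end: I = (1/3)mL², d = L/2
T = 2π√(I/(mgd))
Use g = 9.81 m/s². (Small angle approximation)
I/m = (1/3)L² = 0.4256 m²; d = L/2 = 0.565 m
T = 2π√(I/(mgd)) = 2π√(0.4256/(9.81×0.565)) = 1.741 s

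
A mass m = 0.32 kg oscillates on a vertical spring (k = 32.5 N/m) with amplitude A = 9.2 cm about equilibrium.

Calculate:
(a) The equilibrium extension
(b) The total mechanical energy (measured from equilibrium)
x_eq = mg/k = 0.32×9.81/32.5 = 0.09659 m = 9.659 cm
E = ½kA² = ½×32.5×(0.092)² = 0.1375 J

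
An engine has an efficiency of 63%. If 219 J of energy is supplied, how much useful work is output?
W_out = η × W_in = 0.63 × 219 = 137.97 J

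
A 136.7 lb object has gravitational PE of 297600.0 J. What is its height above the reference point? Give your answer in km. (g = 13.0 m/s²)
PE = mgh → h = PE/(mg) = 2.976e+05 J / (62.01 kg × 13.0 m/s²) = 369.2 m = 0.3692 km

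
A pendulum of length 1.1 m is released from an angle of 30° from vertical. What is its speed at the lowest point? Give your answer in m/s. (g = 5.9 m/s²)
h = L(1 − cosθ) = 1.1×(1 − cos30°) = 0.1474 m
v = √(2gh) = √(2×5.9×0.1474) = 1.319 m/s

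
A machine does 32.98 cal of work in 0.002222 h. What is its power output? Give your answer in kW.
P = W/t = 138 J / 7.999 s = 17.25 W = 0.01725 kW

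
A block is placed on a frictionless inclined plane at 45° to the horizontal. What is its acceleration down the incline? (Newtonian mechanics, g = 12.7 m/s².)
a = g sin(θ) = 12.7 × sin(45°) = 12.7 × 0.7071 = 8.98 m/s²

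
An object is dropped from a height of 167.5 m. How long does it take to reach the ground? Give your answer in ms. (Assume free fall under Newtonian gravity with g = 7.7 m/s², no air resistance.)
t = √(2h/g) (with unit conversion) = 6596.0 ms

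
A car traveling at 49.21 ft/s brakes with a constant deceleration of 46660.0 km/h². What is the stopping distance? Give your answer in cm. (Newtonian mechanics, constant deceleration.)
d = v₀² / (2a) (with unit conversion) = 3124.0 cm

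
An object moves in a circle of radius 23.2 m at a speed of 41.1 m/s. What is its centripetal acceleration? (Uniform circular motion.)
a_c = v²/r = 41.1²/23.2 = 1689.21/23.2 = 72.81 m/s²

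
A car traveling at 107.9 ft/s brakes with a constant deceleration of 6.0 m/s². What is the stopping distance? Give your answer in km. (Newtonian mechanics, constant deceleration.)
d = v₀² / (2a) (with unit conversion) = 0.09013 km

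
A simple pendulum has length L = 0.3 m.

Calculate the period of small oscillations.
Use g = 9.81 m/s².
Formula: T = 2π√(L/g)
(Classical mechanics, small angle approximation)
T = 2π√(L/g) = 2π√(0.3/9.81) = 1.099 s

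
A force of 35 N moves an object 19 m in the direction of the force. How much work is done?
W = Fd = 35×19 = 665.0 J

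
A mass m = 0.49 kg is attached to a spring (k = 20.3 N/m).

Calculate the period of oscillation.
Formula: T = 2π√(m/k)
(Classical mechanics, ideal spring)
T = 2π√(m/k) = 2π√(0.49/20.3) = 0.9762 s; f = 1/T = 1.024 Hz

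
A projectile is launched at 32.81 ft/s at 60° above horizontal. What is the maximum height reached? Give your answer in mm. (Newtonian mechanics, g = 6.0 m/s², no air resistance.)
H = v₀²sin²(θ)/(2g) (with unit conversion) = 6251.0 mm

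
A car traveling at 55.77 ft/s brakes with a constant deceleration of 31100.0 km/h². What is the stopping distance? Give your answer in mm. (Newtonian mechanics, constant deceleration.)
d = v₀² / (2a) (with unit conversion) = 60210.0 mm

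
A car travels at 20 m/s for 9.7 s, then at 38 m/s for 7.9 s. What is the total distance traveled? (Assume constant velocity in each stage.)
d₁ = v₁t₁ = 20 × 9.7 = 194 m
d₂ = v₂t₂ = 38 × 7.9 = 300.2 m
d_total = 194 + 300.2 = 494.2 m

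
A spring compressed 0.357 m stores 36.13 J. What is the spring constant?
PE = ½kx² → k = 2PE/x² = 2×36.13/0.357² = 567.0 N/m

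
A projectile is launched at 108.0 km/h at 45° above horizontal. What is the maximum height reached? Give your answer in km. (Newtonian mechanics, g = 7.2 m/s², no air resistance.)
H = v₀²sin²(θ)/(2g) (with unit conversion) = 0.03125 km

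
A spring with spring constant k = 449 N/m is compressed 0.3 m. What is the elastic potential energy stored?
PE = ½kx² = ½×449×0.3² = 20.2 J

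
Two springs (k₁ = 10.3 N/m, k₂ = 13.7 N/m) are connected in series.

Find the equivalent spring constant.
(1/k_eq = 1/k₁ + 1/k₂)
1/k_eq = 1/10.3 + 1/13.7 = 0.17008; k_eq = 5.88 N/m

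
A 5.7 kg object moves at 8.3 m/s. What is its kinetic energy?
KE = ½mv² = ½×5.7×8.3² = 196.3365 J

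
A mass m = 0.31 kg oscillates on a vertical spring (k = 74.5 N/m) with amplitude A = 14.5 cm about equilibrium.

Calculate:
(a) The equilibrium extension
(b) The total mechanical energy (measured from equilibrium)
x_eq = mg/k = 0.31×9.81/74.5 = 0.04082 m = 4.082 cm
E = ½kA² = ½×74.5×(0.145)² = 0.7832 J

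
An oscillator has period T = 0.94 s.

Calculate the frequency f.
f = 1/T = 1/0.94 = 1.064 Hz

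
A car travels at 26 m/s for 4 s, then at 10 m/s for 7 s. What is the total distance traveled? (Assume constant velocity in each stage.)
d₁ = v₁t₁ = 26 × 4 = 104 m
d₂ = v₂t₂ = 10 × 7 = 70 m
d_total = 104 + 70 = 174 m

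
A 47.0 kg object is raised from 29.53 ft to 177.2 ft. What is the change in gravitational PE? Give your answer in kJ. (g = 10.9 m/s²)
ΔPE = mg(h₂ − h₁) = 47 kg × 10.9 m/s² × (54.01 − 9.001) m = 2.306e+04 J = 23.06 kJ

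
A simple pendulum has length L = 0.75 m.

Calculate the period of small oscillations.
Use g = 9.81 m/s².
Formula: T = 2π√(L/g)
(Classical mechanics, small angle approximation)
T = 2π√(L/g) = 2π√(0.75/9.81) = 1.737 s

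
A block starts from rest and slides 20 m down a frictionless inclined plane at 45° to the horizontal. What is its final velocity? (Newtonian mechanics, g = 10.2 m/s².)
a = g sin(θ) = 10.2 × sin(45°) = 7.21 m/s²
v = √(2ad) = √(2 × 7.21 × 20) = 16.99 m/s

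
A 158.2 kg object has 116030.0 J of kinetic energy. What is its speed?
KE = ½mv² → v = √(2KE/m) = √(2×116030.0/158.2) = 38.3 m/s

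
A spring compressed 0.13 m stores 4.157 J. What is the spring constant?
PE = ½kx² → k = 2PE/x² = 2×4.157/0.13² = 492.0 N/m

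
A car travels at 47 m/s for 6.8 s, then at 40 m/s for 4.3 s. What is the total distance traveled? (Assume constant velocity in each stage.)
d₁ = v₁t₁ = 47 × 6.8 = 319.6 m
d₂ = v₂t₂ = 40 × 4.3 = 172 m
d_total = 319.6 + 172 = 491.6 m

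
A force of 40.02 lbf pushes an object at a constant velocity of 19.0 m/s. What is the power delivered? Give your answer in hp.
P = Fv = 178 N × 19 m/s = 3382 W = 4.536 hp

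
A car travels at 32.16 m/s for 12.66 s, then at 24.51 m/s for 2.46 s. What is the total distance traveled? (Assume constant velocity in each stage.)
d₁ = v₁t₁ = 32.16 × 12.66 = 407.146 m
d₂ = v₂t₂ = 24.51 × 2.46 = 60.2946 m
d_total = 407.146 + 60.2946 = 467.44 m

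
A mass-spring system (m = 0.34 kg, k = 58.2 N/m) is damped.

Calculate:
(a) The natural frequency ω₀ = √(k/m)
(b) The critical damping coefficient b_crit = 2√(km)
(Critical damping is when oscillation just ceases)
ω₀ = √(k/m) = √(58.2/0.34) = 13.08 rad/s
b_crit = 2√(km) = 2√(58.2×0.34) = 8.897 kg/s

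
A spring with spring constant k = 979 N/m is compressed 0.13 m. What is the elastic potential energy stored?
PE = ½kx² = ½×979×0.13² = 8.273 J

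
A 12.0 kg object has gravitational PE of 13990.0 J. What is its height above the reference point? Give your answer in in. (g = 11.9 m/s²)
PE = mgh → h = PE/(mg) = 1.399e+04 J / (12 kg × 11.9 m/s²) = 97.97 m = 3857.0 in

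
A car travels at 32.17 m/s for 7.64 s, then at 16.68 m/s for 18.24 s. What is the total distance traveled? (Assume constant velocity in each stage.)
d₁ = v₁t₁ = 32.17 × 7.64 = 245.779 m
d₂ = v₂t₂ = 16.68 × 18.24 = 304.243 m
d_total = 245.779 + 304.243 = 550.02 m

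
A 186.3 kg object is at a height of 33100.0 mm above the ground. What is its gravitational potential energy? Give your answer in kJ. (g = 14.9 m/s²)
PE = mgh = 186.3 kg × 14.9 m/s² × 33.1 m = 9.188e+04 J = 91.88 kJ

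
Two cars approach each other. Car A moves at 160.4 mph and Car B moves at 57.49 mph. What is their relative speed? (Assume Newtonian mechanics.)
v_rel = v_A + v_B = 160.4 + 57.49 = 217.9 mph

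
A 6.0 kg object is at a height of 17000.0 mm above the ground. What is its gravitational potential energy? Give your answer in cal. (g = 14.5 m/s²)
PE = mgh = 6 kg × 14.5 m/s² × 17 m = 1479 J = 353.5 cal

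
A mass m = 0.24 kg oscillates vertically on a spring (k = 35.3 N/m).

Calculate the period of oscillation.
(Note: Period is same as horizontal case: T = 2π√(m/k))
T = 2π√(m/k) = 2π√(0.24/35.3) = 0.5181 s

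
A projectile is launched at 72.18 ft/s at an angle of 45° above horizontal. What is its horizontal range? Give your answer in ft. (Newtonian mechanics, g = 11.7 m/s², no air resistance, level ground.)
R = v₀² sin(2θ) / g (with unit conversion) = 135.7 ft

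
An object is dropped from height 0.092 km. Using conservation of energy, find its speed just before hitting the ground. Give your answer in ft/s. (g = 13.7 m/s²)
mgh = ½mv² → v = √(2gh) = √(2×13.7×92) = 50.21 m/s = 164.7 ft/s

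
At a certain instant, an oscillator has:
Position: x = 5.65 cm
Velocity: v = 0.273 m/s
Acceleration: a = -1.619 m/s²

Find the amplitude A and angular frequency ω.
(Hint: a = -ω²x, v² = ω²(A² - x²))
a = −ω²x → ω = √(|a|/x) = √(1.619/0.0565) = 5.353 rad/s
v² = ω²(A² − x²) → A = √(x² + v²/ω²) = √(0.0565² + 0.273²/5.353²) = 0.07611 m = 7.611 cm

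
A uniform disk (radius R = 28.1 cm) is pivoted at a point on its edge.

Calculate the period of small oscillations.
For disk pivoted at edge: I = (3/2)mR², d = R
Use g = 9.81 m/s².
I/m = (3/2)R² = 0.1184 m²; d = R = 0.281 m
T = 2π√((3/2)R²/(gR)) = 2π√(3R/(2g)) = 1.302 s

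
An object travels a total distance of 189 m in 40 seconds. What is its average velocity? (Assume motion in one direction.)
v_avg = Δd / Δt = 189 / 40 = 4.72 m/s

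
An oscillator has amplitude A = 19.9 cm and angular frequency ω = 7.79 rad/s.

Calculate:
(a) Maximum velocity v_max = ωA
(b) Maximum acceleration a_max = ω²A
v_max = ωA = 7.79×0.199 = 1.55 m/s
a_max = ω²A = 7.79²×0.199 = 12.08 m/s²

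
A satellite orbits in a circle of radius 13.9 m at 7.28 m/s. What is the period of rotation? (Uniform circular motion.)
T = 2πr/v = 2π×13.9/7.28 = 12.0 s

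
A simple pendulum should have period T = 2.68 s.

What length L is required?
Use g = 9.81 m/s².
T = 2π√(L/g) → L = g(T/2π)² = 9.81×(2.68/2π)² = 1.785 m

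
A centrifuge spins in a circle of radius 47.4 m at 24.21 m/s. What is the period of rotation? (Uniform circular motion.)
T = 2πr/v = 2π×47.4/24.21 = 12.3 s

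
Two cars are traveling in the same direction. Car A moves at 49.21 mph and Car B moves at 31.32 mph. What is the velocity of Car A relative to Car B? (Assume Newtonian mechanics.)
v_rel = v_A - v_B = 49.21 - 31.32 = 17.89 mph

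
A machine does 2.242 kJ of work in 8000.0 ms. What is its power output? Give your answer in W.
P = W/t = 2242 J / 8 s = 280.2 W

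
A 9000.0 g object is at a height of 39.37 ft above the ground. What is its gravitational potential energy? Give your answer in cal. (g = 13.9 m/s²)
PE = mgh = 9 kg × 13.9 m/s² × 12 m = 1501 J = 358.8 cal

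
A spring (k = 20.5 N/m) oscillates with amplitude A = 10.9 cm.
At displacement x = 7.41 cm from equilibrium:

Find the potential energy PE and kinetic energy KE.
E_total = ½kA² = ½×20.5×(0.109)² = 0.1218 J
PE = ½kx² = ½×20.5×(0.0741)² = 0.05628 J
KE = E_total − PE = 0.0655 J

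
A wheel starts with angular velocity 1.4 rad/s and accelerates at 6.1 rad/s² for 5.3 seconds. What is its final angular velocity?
ω = ω₀ + αt = 1.4 + 6.1 × 5.3 = 33.73 rad/s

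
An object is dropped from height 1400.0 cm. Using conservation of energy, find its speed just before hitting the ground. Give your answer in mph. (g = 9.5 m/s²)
mgh = ½mv² → v = √(2gh) = √(2×9.5×14) = 16.31 m/s = 36.48 mph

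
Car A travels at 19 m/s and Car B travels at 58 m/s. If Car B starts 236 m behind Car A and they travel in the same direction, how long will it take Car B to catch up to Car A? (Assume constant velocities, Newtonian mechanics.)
Relative speed: v_rel = 58 - 19 = 39 m/s
Time to catch: t = d₀/v_rel = 236/39 = 6.05 s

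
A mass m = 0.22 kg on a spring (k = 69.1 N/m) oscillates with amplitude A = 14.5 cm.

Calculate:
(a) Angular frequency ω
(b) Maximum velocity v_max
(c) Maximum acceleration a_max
ω = √(k/m) = √(69.1/0.22) = 17.72 rad/s
v_max = ωA = 17.72×0.145 = 2.57 m/s
a_max = ω²A = 17.72²×0.145 = 45.54 m/s²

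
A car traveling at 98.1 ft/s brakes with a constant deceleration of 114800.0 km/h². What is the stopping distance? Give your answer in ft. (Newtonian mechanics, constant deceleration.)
d = v₀² / (2a) (with unit conversion) = 165.6 ft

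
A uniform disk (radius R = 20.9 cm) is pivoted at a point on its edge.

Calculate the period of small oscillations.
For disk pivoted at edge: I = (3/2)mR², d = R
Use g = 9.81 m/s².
I/m = (3/2)R² = 0.06552 m²; d = R = 0.209 m
T = 2π√((3/2)R²/(gR)) = 2π√(3R/(2g)) = 1.123 s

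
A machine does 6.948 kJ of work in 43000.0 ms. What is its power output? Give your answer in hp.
P = W/t = 6948 J / 43 s = 161.6 W = 0.2167 hp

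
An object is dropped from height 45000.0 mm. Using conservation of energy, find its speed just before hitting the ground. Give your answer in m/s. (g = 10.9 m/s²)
mgh = ½mv² → v = √(2gh) = √(2×10.9×45) = 31.32 m/s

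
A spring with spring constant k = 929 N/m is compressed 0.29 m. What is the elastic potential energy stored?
PE = ½kx² = ½×929×0.29² = 39.06 J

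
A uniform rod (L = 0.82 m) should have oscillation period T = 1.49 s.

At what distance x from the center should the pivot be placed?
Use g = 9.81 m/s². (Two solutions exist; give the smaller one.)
T = 2π√((L²/12 + x²)/(gx)). Let c = T²g/(4π²) = 0.5517.
x² − cx + L²/12 = 0 → x = (c − √(c² − L²/3))/2 = 0.1342 m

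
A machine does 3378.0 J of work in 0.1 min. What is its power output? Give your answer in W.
P = W/t = 3378 J / 6 s = 563 W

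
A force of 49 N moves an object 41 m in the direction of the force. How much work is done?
W = Fd = 49×41 = 2009.0 J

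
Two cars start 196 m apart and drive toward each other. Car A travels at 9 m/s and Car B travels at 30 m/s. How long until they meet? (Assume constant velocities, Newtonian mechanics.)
Combined speed: v_combined = 9 + 30 = 39 m/s
Time to meet: t = d/39 = 196/39 = 5.03 s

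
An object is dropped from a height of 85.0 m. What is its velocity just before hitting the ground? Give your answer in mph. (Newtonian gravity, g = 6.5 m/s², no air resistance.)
v = √(2gh) (with unit conversion) = 74.36 mph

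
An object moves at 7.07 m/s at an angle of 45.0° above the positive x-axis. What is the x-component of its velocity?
vₓ = v cos(θ) = 7.07 × cos(45.0°) = 5.0 m/s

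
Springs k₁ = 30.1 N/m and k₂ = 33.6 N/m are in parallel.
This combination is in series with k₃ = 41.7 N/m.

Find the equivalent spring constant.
k₁₂ = k₁ + k₂ = 63.7 N/m (parallel)
1/k_eq = 1/k₁₂ + 1/k₃ → k_eq = 25.2 N/m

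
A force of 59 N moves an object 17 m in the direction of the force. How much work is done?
W = Fd = 59×17 = 1003.0 J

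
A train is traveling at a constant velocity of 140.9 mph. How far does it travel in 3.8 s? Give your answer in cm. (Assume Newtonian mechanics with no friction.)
d = vt (with unit conversion) = 23940.0 cm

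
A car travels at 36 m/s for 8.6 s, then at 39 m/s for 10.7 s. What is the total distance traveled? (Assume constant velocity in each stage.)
d₁ = v₁t₁ = 36 × 8.6 = 309.6 m
d₂ = v₂t₂ = 39 × 10.7 = 417.3 m
d_total = 309.6 + 417.3 = 726.9 m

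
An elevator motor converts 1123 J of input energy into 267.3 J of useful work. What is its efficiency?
η = W_out/W_in = 267.3/1123 = 0.238 = 23.8%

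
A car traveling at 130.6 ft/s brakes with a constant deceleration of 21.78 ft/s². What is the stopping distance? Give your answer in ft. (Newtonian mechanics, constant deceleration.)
d = v₀² / (2a) (with unit conversion) = 391.6 ft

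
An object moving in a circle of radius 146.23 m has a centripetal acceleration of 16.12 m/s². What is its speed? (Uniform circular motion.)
v = √(a_c × r) = √(16.12 × 146.23) = 48.55 m/s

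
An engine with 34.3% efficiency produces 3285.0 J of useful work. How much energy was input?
W_in = W_out/η = 3285.0/0.343 = 9577.3 J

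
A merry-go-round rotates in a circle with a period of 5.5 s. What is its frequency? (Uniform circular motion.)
f = 1/T = 1/5.5 = 0.1818 Hz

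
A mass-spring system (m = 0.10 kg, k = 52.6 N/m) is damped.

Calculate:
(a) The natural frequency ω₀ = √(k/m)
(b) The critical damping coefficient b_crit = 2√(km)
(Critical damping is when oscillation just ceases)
ω₀ = √(k/m) = √(52.6/0.1) = 22.93 rad/s
b_crit = 2√(km) = 2√(52.6×0.1) = 4.587 kg/s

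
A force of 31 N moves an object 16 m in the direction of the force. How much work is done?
W = Fd = 31×16 = 496.0 J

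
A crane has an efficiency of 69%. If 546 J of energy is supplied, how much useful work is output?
W_out = η × W_in = 0.69 × 546 = 376.74 J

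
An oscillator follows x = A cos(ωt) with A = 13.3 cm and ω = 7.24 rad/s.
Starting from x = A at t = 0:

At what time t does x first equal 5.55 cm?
cos(ωt) = x/A = 5.55/13.3 = 0.4173
ωt = arccos(0.4173) = 1.14 rad
t = 1.14/7.24 = 0.1575 s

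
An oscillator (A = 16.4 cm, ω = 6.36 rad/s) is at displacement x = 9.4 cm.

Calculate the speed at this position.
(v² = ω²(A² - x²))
v = ω√(A² − x²) = 6.36×√(0.164² − 0.094²) = 0.8547 m/s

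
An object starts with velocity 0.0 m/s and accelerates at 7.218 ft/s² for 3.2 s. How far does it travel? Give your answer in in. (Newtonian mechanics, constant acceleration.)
d = v₀t + ½at² (with unit conversion) = 443.5 in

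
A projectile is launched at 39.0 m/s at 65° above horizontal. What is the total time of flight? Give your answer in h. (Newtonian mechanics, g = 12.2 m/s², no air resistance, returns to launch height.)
T = 2v₀sin(θ)/g (with unit conversion) = 0.00161 h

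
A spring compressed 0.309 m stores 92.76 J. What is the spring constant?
PE = ½kx² → k = 2PE/x² = 2×92.76/0.309² = 1943.0 N/m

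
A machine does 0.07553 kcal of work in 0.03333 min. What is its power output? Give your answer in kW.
P = W/t = 316 J / 2 s = 158 W = 0.158 kW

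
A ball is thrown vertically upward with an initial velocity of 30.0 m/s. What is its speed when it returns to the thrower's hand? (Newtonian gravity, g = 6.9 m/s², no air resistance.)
By conservation of energy, the ball returns at the same speed = 30.0 m/s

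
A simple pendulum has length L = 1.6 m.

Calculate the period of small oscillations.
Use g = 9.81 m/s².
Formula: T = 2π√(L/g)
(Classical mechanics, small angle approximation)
T = 2π√(L/g) = 2π√(1.6/9.81) = 2.537 s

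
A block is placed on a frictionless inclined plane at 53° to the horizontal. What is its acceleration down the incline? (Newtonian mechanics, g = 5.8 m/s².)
a = g sin(θ) = 5.8 × sin(53°) = 5.8 × 0.7986 = 4.63 m/s²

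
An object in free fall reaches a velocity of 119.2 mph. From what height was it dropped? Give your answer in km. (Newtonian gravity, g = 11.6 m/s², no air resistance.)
h = v²/(2g) (with unit conversion) = 0.1224 km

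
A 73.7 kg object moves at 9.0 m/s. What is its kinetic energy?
KE = ½mv² = ½×73.7×9.0² = 2984.85 J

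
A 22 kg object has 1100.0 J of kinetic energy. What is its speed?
KE = ½mv² → v = √(2KE/m) = √(2×1100.0/22) = 10.0 m/s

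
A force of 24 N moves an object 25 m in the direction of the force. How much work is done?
W = Fd = 24×25 = 600.0 J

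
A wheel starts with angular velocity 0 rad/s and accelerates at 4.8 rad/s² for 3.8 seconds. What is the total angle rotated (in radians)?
θ = ω₀t + ½αt² = 0×3.8 + ½×4.8×3.8² = 34.66 rad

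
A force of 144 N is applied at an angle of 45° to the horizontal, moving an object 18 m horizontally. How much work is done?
W = Fd cosθ = 144×18×cos(45°) = 1832.8 J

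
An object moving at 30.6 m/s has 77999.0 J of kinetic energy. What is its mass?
KE = ½mv² → m = 2KE/v² = 2×77999.0/30.6² = 166.6 kg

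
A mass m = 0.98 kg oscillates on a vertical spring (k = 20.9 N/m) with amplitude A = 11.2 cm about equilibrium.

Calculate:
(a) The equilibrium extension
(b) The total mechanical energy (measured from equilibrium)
x_eq = mg/k = 0.98×9.81/20.9 = 0.46 m = 46 cm
E = ½kA² = ½×20.9×(0.112)² = 0.1311 J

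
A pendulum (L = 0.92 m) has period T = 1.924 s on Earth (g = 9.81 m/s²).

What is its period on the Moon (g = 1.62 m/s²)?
T = 2π√(L/g), so T_moon/T_earth = √(g_earth/g_moon)
T_moon = 2π√(0.92/1.62) = 4.735 s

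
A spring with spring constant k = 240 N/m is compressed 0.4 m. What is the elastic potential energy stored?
PE = ½kx² = ½×240×0.4² = 19.2 J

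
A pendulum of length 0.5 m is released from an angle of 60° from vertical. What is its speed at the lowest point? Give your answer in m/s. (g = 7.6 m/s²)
h = L(1 − cosθ) = 0.5×(1 − cos60°) = 0.25 m
v = √(2gh) = √(2×7.6×0.25) = 1.949 m/s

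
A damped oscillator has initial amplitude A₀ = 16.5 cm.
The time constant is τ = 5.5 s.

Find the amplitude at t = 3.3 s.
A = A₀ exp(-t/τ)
A = A₀ exp(−t/τ) = 16.5×exp(−3.3/5.5) = 9.055 cm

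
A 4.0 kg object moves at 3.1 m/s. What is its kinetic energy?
KE = ½mv² = ½×4.0×3.1² = 19.22 J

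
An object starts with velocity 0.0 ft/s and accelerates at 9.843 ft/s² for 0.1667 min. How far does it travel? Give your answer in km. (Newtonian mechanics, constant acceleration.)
d = v₀t + ½at² (with unit conversion) = 0.1501 km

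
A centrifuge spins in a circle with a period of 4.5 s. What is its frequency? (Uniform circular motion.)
f = 1/T = 1/4.5 = 0.2222 Hz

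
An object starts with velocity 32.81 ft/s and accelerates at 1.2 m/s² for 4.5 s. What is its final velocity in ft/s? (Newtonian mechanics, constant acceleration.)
v = v₀ + at (with unit conversion) = 50.53 ft/s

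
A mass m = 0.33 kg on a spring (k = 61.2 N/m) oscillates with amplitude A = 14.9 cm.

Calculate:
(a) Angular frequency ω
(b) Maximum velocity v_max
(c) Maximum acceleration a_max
ω = √(k/m) = √(61.2/0.33) = 13.62 rad/s
v_max = ωA = 13.62×0.149 = 2.029 m/s
a_max = ω²A = 13.62²×0.149 = 27.63 m/s²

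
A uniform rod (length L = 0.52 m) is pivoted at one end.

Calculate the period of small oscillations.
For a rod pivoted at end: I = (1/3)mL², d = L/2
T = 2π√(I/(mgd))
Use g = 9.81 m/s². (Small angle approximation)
I/m = (1/3)L² = 0.09013 m²; d = L/2 = 0.26 m
T = 2π√(I/(mgd)) = 2π√(0.09013/(9.81×0.26)) = 1.181 s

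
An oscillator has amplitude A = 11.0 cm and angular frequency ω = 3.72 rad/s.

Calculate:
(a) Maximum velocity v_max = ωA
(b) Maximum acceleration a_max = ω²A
v_max = ωA = 3.72×0.11 = 0.4092 m/s
a_max = ω²A = 3.72²×0.11 = 1.522 m/s²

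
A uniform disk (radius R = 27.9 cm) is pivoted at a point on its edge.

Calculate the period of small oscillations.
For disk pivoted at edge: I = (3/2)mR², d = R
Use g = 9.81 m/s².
I/m = (3/2)R² = 0.1168 m²; d = R = 0.279 m
T = 2π√((3/2)R²/(gR)) = 2π√(3R/(2g)) = 1.298 s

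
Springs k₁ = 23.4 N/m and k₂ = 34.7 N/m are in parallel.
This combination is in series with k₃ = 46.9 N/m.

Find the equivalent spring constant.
k₁₂ = k₁ + k₂ = 58.1 N/m (parallel)
1/k_eq = 1/k₁₂ + 1/k₃ → k_eq = 25.95 N/m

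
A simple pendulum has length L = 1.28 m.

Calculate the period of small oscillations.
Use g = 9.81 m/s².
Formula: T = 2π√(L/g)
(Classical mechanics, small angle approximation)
T = 2π√(L/g) = 2π√(1.28/9.81) = 2.27 s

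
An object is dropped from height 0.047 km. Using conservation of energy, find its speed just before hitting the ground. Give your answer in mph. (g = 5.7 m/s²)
mgh = ½mv² → v = √(2gh) = √(2×5.7×47) = 23.15 m/s = 51.78 mph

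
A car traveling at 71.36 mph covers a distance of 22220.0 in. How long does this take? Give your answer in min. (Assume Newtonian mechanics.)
t = d/v (with unit conversion) = 0.2949 min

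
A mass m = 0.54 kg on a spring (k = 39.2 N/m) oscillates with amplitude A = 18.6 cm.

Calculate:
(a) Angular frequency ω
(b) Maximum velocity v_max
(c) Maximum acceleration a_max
ω = √(k/m) = √(39.2/0.54) = 8.52 rad/s
v_max = ωA = 8.52×0.186 = 1.585 m/s
a_max = ω²A = 8.52²×0.186 = 13.5 m/s²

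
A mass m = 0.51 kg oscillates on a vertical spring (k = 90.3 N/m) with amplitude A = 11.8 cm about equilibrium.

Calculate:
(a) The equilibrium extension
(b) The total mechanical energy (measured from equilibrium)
x_eq = mg/k = 0.51×9.81/90.3 = 0.05541 m = 5.541 cm
E = ½kA² = ½×90.3×(0.118)² = 0.6287 J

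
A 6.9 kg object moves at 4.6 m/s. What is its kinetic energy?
KE = ½mv² = ½×6.9×4.6² = 73.002 J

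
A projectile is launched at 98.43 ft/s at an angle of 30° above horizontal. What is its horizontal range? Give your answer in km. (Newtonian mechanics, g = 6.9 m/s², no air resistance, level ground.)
R = v₀² sin(2θ) / g (with unit conversion) = 0.113 km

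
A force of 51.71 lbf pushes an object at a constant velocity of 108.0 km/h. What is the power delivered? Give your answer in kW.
P = Fv = 230 N × 30 m/s = 6901 W = 6.901 kW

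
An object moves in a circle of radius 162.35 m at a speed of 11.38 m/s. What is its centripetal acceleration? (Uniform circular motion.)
a_c = v²/r = 11.38²/162.35 = 129.504/162.35 = 0.8 m/s²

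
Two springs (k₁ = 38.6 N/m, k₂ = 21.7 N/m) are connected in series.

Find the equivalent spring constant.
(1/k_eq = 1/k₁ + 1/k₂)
1/k_eq = 1/38.6 + 1/21.7 = 0.07199; k_eq = 13.89 N/m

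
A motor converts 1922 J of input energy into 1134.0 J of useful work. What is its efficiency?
η = W_out/W_in = 1134.0/1922 = 0.59 = 59.0%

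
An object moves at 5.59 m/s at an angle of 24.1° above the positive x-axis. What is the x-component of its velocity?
vₓ = v cos(θ) = 5.59 × cos(24.1°) = 5.1 m/s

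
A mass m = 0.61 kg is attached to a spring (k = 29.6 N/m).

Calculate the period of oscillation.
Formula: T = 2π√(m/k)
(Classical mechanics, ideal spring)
T = 2π√(m/k) = 2π√(0.61/29.6) = 0.902 s; f = 1/T = 1.109 Hz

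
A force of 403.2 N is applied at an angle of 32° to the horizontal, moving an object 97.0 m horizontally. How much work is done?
W = Fd cosθ = 403.2×97.0×cos(32°) = 33168.0 J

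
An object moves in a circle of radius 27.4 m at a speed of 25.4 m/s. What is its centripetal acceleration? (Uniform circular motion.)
a_c = v²/r = 25.4²/27.4 = 645.16/27.4 = 23.55 m/s²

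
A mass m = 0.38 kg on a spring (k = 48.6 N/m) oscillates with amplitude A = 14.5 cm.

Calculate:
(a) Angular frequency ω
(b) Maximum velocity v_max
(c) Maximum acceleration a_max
ω = √(k/m) = √(48.6/0.38) = 11.31 rad/s
v_max = ωA = 11.31×0.145 = 1.64 m/s
a_max = ω²A = 11.31²×0.145 = 18.54 m/s²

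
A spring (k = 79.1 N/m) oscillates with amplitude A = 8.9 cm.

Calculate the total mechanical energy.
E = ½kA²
E = ½kA² = ½×79.1×(0.089)² = 0.3133 J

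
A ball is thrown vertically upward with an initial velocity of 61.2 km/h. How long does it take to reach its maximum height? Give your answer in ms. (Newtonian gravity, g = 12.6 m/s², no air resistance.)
t_up = v₀/g (with unit conversion) = 1349.0 ms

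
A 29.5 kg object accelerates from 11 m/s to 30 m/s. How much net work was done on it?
W_net = ΔKE = ½m(v₂² − v₁²) = ½×29.5×(30² − 11²) = 11490.25 J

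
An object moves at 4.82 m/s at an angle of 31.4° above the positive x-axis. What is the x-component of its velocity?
vₓ = v cos(θ) = 4.82 × cos(31.4°) = 4.11 m/s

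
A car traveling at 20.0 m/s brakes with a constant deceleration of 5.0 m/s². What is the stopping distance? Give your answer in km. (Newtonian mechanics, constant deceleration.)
d = v₀² / (2a) (with unit conversion) = 0.04 km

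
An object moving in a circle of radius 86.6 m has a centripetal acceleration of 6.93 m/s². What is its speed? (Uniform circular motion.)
v = √(a_c × r) = √(6.93 × 86.6) = 24.5 m/s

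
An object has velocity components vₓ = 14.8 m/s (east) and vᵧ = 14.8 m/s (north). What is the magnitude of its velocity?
|v| = √(vₓ² + vᵧ²) = √(14.8² + 14.8²) = √(438.08) = 20.93 m/s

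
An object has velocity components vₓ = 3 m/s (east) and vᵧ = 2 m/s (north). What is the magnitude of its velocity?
|v| = √(vₓ² + vᵧ²) = √(3² + 2²) = √(13) = 3.61 m/s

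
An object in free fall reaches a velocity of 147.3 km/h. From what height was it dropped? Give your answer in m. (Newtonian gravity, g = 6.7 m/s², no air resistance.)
h = v²/(2g) (with unit conversion) = 124.9 m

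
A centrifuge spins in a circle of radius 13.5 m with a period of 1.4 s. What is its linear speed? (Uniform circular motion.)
v = 2πr/T = 2π×13.5/1.4 = 60.59 m/s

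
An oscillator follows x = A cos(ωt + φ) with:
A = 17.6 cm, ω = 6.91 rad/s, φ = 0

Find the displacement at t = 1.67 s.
x = A cos(ωt + φ) = 17.6×cos(6.91×1.67 + 0) = 9.111 cm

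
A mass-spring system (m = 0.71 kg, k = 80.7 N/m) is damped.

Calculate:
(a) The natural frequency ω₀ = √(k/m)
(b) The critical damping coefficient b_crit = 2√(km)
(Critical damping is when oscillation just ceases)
ω₀ = √(k/m) = √(80.7/0.71) = 10.66 rad/s
b_crit = 2√(km) = 2√(80.7×0.71) = 15.14 kg/s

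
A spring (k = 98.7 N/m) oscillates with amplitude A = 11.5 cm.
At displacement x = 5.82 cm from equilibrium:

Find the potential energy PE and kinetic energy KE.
E_total = ½kA² = ½×98.7×(0.115)² = 0.6527 J
PE = ½kx² = ½×98.7×(0.0582)² = 0.1672 J
KE = E_total − PE = 0.4855 J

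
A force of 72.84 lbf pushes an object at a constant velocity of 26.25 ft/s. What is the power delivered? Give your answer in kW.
P = Fv = 324 N × 8.001 m/s = 2592 W = 2.592 kW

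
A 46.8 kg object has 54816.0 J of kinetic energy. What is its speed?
KE = ½mv² → v = √(2KE/m) = √(2×54816.0/46.8) = 48.4 m/s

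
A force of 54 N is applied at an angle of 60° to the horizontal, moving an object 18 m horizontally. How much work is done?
W = Fd cosθ = 54×18×cos(60°) = 486.0 J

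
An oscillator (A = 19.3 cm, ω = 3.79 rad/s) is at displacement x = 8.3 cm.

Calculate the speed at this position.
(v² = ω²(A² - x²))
v = ω√(A² − x²) = 3.79×√(0.193² − 0.083²) = 0.6604 m/s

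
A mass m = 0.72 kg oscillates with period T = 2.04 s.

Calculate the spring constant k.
T = 2π√(m/k) → k = m(2π/T)² = 0.72×(2π/2.04)² = 6.83 N/m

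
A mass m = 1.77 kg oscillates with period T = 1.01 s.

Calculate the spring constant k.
T = 2π√(m/k) → k = m(2π/T)² = 1.77×(2π/1.01)² = 68.5 N/m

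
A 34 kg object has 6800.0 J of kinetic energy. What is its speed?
KE = ½mv² → v = √(2KE/m) = √(2×6800.0/34) = 20.0 m/s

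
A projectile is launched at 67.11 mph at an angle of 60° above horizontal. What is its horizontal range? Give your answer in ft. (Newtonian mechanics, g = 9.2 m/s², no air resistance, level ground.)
R = v₀² sin(2θ) / g (with unit conversion) = 278.0 ft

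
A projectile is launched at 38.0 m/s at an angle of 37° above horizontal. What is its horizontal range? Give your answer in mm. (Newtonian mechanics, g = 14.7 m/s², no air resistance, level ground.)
R = v₀² sin(2θ) / g (with unit conversion) = 94430.0 mm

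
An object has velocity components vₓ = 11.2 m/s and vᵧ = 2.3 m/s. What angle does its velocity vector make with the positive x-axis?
θ = arctan(vᵧ/vₓ) = arctan(2.3/11.2) = 11.6°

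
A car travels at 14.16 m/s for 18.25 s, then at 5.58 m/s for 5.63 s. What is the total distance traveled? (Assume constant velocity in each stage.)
d₁ = v₁t₁ = 14.16 × 18.25 = 258.42 m
d₂ = v₂t₂ = 5.58 × 5.63 = 31.4154 m
d_total = 258.42 + 31.4154 = 289.84 m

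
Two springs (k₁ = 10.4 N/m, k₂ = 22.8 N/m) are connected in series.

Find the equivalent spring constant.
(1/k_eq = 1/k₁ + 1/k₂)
1/k_eq = 1/10.4 + 1/22.8 = 0.14001; k_eq = 7.142 N/m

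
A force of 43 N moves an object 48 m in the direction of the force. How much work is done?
W = Fd = 43×48 = 2064.0 J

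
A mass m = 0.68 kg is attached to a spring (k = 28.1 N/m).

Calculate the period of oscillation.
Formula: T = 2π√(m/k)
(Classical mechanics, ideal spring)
T = 2π√(m/k) = 2π√(0.68/28.1) = 0.9774 s; f = 1/T = 1.023 Hz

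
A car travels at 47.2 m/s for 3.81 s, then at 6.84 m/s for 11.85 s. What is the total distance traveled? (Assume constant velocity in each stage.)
d₁ = v₁t₁ = 47.2 × 3.81 = 179.832 m
d₂ = v₂t₂ = 6.84 × 11.85 = 81.054 m
d_total = 179.832 + 81.054 = 260.89 m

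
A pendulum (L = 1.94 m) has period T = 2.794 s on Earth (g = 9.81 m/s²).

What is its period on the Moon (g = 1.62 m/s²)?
T = 2π√(L/g), so T_moon/T_earth = √(g_earth/g_moon)
T_moon = 2π√(1.94/1.62) = 6.876 s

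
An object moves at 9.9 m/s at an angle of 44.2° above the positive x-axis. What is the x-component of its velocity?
vₓ = v cos(θ) = 9.9 × cos(44.2°) = 7.1 m/s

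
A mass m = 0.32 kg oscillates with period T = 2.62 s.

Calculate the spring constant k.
T = 2π√(m/k) → k = m(2π/T)² = 0.32×(2π/2.62)² = 1.84 N/m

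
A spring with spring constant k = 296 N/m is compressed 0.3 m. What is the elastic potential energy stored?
PE = ½kx² = ½×296×0.3² = 13.32 J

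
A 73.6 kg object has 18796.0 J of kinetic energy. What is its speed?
KE = ½mv² → v = √(2KE/m) = √(2×18796.0/73.6) = 22.6 m/s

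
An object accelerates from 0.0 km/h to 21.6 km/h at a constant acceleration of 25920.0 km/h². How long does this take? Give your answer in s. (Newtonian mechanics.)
t = (v - v₀)/a (with unit conversion) = 3.0 s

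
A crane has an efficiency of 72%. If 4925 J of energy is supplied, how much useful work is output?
W_out = η × W_in = 0.72 × 4925 = 3546.0 J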